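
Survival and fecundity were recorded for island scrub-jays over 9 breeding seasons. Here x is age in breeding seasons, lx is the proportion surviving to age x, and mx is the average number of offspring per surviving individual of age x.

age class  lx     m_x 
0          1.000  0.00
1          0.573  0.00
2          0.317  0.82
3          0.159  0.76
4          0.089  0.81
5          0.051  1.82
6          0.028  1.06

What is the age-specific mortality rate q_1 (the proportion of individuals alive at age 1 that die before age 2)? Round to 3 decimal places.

q_1 = (l_1 − l_2) / l_1 = (0.573 − 0.317) / 0.573
     = 0.256 / 0.573 = 0.446771… → 0.447

0.447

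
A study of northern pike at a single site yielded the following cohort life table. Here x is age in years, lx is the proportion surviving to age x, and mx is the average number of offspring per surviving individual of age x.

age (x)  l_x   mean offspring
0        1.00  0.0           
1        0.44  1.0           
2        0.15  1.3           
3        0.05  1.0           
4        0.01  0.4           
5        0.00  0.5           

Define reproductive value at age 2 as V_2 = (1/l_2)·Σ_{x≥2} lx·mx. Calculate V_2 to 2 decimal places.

lx·mx for x ≥ 2: 0.195, 0.05, 0.004, 0 → sum = 0.249
V_2 = 0.249 / l_2 = 0.249 / 0.15 = 1.66 → 1.66

1.66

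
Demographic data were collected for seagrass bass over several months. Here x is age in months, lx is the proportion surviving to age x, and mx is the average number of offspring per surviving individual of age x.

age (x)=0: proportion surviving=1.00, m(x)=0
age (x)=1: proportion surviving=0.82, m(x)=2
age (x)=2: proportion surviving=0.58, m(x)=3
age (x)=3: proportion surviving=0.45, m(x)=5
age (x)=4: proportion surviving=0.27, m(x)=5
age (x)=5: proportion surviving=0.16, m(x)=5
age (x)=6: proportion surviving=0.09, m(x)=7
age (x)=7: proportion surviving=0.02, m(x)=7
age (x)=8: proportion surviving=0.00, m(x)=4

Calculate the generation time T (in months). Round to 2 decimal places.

lx·mx: 0, 1.64, 1.74, 2.25, 1.35, 0.8, 0.63, 0.14, 0 → R0 = 8.55
x·lx·mx: 0, 1.64, 3.48, 6.75, 5.4, 4, 3.78, 0.98, 0 → Σ = 26.03
T = 26.03 / 8.55 = 3.044444… → 3.04

3.04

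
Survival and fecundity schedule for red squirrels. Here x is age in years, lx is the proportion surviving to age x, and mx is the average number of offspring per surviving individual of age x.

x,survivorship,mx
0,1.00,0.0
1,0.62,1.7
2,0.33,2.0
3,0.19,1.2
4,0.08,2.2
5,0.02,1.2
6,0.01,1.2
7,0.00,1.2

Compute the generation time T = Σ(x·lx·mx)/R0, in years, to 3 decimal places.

1.836

lx·mx: 0, 1.054, 0.66, 0.228, 0.176, 0.024, 0.012, 0 → R0 = 2.154
x·lx·mx: 0, 1.054, 1.32, 0.684, 0.704, 0.12, 0.072, 0 → Σ = 3.954
T = 3.954 / 2.154 = 1.835655… → 1.836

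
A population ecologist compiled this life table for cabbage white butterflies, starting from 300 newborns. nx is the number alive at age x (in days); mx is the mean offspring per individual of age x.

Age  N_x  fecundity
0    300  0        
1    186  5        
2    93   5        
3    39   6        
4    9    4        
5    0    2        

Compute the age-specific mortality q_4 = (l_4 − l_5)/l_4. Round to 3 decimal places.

1.000

lx = nx/n0 = nx/300: 1, 0.62, 0.31, 0.13, 0.03, 0
q_4 = (l_4 − l_5) / l_4 = (0.03 − 0) / 0.03
     = 0.03 / 0.03 = 1 → 1.000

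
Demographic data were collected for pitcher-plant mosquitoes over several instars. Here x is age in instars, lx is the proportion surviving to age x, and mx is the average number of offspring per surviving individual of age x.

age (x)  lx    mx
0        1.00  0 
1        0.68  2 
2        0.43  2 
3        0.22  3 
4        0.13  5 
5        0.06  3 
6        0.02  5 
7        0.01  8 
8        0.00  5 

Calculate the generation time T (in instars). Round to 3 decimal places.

2.499

lx·mx: 0, 1.36, 0.86, 0.66, 0.65, 0.18, 0.1, 0.08, 0 → R0 = 3.89
x·lx·mx: 0, 1.36, 1.72, 1.98, 2.6, 0.9, 0.6, 0.56, 0 → Σ = 9.72
T = 9.72 / 3.89 = 2.498715… → 2.499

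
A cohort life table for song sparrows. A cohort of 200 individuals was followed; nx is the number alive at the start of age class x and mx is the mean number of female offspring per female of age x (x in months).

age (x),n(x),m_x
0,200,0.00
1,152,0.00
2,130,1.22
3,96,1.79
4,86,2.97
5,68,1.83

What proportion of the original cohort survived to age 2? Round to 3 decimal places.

l_2 = n_2/n_0 = 130/200 = 0.65 → 0.650

0.650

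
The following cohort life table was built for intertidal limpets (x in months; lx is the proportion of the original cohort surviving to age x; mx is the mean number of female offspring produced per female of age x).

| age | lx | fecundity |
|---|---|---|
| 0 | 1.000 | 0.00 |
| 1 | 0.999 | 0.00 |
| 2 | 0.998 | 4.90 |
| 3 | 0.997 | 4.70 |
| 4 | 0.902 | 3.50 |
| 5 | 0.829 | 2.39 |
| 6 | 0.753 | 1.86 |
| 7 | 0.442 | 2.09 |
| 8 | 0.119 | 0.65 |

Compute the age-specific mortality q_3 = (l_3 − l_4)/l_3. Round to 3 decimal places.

0.095

q_3 = (l_3 − l_4) / l_3 = (0.997 − 0.902) / 0.997
     = 0.095 / 0.997 = 0.095286… → 0.095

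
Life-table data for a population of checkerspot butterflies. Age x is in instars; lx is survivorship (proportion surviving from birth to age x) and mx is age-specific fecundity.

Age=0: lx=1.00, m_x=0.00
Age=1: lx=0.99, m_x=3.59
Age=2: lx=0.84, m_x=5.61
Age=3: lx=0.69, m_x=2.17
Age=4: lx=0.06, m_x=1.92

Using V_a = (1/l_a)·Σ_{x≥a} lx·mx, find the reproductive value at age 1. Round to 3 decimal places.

9.979

lx·mx for x ≥ 1: 3.5541, 4.7124, 1.4973, 0.1152 → sum = 9.879
V_1 = 9.879 / l_1 = 9.879 / 0.99 = 9.978788… → 9.979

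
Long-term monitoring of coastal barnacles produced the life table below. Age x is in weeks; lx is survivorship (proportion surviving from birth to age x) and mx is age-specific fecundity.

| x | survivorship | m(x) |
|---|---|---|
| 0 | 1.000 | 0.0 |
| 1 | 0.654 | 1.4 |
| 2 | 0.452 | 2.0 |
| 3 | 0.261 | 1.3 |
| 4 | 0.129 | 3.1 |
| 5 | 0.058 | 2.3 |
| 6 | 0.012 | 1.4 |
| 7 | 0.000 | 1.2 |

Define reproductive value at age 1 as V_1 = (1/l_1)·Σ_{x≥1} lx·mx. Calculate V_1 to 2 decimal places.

4.14

lx·mx for x ≥ 1: 0.9156, 0.904, 0.3393, 0.3999, 0.1334, 0.0168, 0 → sum = 2.709
V_1 = 2.709 / l_1 = 2.709 / 0.654 = 4.142202… → 4.14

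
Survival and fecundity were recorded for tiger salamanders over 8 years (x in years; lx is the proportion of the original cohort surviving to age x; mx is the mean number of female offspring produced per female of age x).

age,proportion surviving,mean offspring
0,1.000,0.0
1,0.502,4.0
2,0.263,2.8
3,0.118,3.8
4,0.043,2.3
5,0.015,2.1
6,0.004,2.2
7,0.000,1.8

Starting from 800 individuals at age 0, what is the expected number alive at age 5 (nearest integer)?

Expected survivors = N0 · l_5 = 800 × 0.015 = 12 → 12

12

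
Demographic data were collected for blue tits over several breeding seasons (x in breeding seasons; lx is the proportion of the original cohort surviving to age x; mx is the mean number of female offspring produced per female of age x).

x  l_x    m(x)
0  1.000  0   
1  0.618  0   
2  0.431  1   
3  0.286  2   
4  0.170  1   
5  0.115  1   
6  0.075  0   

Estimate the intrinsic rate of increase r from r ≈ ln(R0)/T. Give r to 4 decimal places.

0.0850

R0 = Σ lx·mx = 0 + 0 + 0.431 + 0.572 + 0.17 + 0.115 + 0 = 1.288
Σ x·lx·mx = 3.833; T = 3.833/1.288 = 2.97593…
r ≈ ln(R0)/T = ln(1.288)/2.97593… = 0.085046… → 0.0850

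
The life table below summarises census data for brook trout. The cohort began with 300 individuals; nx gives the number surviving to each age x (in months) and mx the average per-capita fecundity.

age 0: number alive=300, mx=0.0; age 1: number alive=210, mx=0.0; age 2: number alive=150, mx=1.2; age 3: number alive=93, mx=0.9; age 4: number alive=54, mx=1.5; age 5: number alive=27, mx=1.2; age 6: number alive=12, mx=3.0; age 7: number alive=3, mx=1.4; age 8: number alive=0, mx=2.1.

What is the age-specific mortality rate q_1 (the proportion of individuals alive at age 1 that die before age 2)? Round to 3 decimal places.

0.286

lx = nx/n0 = nx/300: 1, 0.7, 0.5, 0.31, 0.18, 0.09, 0.04, 0.01, 0
q_1 = (l_1 − l_2) / l_1 = (0.7 − 0.5) / 0.7
     = 0.2 / 0.7 = 0.285714… → 0.286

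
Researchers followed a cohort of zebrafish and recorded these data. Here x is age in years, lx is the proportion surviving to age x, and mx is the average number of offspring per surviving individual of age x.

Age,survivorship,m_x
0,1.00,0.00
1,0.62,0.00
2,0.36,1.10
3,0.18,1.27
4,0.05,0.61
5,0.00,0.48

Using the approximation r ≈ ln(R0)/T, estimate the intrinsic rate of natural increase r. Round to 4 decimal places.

-0.1732

R0 = Σ lx·mx = 0 + 0 + 0.396 + 0.2286 + 0.0305 + 0 = 0.6551
Σ x·lx·mx = 1.5998; T = 1.5998/0.6551 = 2.44207…
r ≈ ln(R0)/T = ln(0.6551)/2.44207… = -0.1732… → -0.1732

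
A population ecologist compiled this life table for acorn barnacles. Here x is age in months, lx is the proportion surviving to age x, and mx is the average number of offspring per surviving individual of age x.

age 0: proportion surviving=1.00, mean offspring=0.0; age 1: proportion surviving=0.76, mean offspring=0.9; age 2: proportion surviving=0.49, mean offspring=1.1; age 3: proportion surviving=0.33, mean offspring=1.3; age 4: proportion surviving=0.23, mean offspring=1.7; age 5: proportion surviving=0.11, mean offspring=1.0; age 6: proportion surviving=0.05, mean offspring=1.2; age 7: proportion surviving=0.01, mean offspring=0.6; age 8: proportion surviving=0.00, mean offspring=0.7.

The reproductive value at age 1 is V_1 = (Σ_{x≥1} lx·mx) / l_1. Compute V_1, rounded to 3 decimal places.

lx·mx for x ≥ 1: 0.684, 0.539, 0.429, 0.391, 0.11, 0.06, 0.006, 0 → sum = 2.219
V_1 = 2.219 / l_1 = 2.219 / 0.76 = 2.919737… → 2.920

2.920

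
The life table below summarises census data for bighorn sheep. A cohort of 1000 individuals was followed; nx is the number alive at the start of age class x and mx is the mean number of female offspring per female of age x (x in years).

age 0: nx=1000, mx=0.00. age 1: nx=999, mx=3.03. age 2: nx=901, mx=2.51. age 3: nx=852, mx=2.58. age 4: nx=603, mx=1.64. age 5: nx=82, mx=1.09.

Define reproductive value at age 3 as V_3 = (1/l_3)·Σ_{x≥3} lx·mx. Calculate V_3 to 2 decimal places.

3.85

lx = nx/n0 = nx/1000: 1, 0.999, 0.901, 0.852, 0.603, 0.082
lx·mx for x ≥ 3: 2.19816, 0.98892, 0.08938 → sum = 3.27646
V_3 = 3.27646 / l_3 = 3.27646 / 0.852 = 3.84561… → 3.85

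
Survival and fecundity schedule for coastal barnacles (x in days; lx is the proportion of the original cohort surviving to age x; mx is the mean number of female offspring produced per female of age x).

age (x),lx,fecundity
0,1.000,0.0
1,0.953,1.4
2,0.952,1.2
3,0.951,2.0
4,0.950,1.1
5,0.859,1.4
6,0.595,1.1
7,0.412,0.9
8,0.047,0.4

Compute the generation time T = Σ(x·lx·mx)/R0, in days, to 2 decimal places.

lx·mx: 0, 1.3342, 1.1424, 1.902, 1.045, 1.2026, 0.6545, 0.3708, 0.0188 → R0 = 7.6703
x·lx·mx: 0, 1.3342, 2.2848, 5.706, 4.18, 6.013, 3.927, 2.5956, 0.1504 → Σ = 26.191
T = 26.191 / 7.6703 = 3.414599… → 3.41

3.41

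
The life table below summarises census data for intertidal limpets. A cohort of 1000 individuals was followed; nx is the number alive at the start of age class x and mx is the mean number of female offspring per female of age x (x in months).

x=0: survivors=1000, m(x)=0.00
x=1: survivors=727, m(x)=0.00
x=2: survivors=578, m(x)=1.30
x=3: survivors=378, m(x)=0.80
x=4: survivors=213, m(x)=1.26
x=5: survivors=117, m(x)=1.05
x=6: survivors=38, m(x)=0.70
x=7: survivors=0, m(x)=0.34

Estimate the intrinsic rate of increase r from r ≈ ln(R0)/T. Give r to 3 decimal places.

0.134

lx = nx/n0 = nx/1000: 1, 0.727, 0.578, 0.378, 0.213, 0.117, 0.038, 0
R0 = Σ lx·mx = 0 + 0 + 0.7514 + 0.3024 + 0.26838 + 0.12285 + 0.0266 + 0 = 1.47163
Σ x·lx·mx = 4.25737; T = 4.25737/1.47163 = 2.89296…
r ≈ ln(R0)/T = ln(1.47163)/2.89296… = 0.13356… → 0.134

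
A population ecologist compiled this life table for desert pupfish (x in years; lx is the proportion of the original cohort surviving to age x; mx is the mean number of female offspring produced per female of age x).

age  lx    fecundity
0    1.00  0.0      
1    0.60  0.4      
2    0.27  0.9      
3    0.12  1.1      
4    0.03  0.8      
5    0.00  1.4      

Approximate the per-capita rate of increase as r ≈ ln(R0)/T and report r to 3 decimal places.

-0.235

R0 = Σ lx·mx = 0 + 0.24 + 0.243 + 0.132 + 0.024 + 0 = 0.639
Σ x·lx·mx = 1.218; T = 1.218/0.639 = 1.9061…
r ≈ ln(R0)/T = ln(0.639)/1.9061… = -0.23496… → -0.235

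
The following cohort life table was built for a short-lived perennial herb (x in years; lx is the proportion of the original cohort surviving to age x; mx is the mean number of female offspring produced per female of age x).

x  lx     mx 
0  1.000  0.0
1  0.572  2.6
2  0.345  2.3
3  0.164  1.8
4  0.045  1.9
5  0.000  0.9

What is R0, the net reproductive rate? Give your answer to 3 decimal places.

lx·mx by age: 0, 1.4872, 0.7935, 0.2952, 0.0855, 0
R0 = Σ lx·mx = 2.6614 → 2.661

2.661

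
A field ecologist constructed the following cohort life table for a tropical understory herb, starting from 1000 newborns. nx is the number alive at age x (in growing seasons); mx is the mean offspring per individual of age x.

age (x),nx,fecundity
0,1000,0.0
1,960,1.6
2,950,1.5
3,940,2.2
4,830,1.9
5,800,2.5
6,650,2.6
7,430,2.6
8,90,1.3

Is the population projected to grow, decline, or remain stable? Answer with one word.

growing

lx = nx/n0 = nx/1000: 1, 0.96, 0.95, 0.94, 0.83, 0.8, 0.65, 0.43, 0.09
R0 = Σ lx·mx = 0 + 1.536 + 1.425 + 2.068 + 1.577 + 2 + 1.69 + 1.118 + 0.117 = 11.531
R0 > 1, so the population is growing.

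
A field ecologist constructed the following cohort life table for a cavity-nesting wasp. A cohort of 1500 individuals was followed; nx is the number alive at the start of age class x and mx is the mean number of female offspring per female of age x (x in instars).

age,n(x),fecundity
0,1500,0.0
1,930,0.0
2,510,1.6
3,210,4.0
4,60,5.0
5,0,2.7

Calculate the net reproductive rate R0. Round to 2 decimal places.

1.30

lx = nx/n0 = nx/1500: 1, 0.62, 0.34, 0.14, 0.04, 0
lx·mx by age: 0, 0, 0.544, 0.56, 0.2, 0
R0 = Σ lx·mx = 1.304 → 1.30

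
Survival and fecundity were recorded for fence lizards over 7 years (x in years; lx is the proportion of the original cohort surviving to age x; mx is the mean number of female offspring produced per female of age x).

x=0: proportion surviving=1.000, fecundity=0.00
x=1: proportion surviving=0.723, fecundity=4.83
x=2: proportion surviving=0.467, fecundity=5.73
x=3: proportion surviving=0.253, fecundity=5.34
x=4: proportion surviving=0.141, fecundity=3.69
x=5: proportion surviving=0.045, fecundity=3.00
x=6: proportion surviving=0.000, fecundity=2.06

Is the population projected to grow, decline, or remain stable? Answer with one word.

R0 = Σ lx·mx = 0 + 3.49209 + 2.67591 + 1.35102 + 0.52029 + 0.135 + 0 = 8.17431
R0 > 1, so the population is growing.

growing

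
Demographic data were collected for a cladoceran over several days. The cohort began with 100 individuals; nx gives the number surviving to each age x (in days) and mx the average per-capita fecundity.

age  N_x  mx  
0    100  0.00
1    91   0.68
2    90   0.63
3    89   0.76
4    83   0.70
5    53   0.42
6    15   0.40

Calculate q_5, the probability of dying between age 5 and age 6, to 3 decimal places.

0.717

lx = nx/n0 = nx/100: 1, 0.91, 0.9, 0.89, 0.83, 0.53, 0.15
q_5 = (l_5 − l_6) / l_5 = (0.53 − 0.15) / 0.53
     = 0.38 / 0.53 = 0.716981… → 0.717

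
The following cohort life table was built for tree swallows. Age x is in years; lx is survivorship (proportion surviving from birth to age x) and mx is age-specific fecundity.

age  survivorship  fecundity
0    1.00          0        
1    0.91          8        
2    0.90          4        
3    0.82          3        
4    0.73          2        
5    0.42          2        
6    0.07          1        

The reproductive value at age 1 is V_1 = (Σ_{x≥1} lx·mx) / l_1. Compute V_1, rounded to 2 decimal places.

lx·mx for x ≥ 1: 7.28, 3.6, 2.46, 1.46, 0.84, 0.07 → sum = 15.71
V_1 = 15.71 / l_1 = 15.71 / 0.91 = 17.263736… → 17.26

17.26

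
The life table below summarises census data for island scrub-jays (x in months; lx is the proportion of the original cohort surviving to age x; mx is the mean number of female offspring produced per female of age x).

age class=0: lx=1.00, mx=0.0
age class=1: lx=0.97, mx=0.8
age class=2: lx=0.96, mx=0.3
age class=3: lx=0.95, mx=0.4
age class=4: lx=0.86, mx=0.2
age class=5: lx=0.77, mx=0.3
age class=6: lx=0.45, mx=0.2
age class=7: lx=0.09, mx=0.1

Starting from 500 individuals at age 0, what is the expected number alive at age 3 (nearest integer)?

475

Expected survivors = N0 · l_3 = 500 × 0.95 = 475 → 475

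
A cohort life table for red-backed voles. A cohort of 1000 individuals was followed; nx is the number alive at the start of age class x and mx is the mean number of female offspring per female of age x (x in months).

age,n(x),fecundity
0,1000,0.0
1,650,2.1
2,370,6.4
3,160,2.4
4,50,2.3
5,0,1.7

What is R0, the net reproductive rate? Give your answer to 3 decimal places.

4.232

lx = nx/n0 = nx/1000: 1, 0.65, 0.37, 0.16, 0.05, 0
lx·mx by age: 0, 1.365, 2.368, 0.384, 0.115, 0
R0 = Σ lx·mx = 4.232 → 4.232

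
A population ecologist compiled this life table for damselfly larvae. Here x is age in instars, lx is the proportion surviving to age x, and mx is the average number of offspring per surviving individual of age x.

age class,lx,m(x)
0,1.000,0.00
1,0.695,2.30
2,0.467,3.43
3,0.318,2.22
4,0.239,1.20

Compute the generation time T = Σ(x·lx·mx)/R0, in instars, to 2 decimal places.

1.92

lx·mx: 0, 1.5985, 1.60181, 0.70596, 0.2868 → R0 = 4.19307
x·lx·mx: 0, 1.5985, 3.20362, 2.11788, 1.1472 → Σ = 8.0672
T = 8.0672 / 4.19307 = 1.923936… → 1.92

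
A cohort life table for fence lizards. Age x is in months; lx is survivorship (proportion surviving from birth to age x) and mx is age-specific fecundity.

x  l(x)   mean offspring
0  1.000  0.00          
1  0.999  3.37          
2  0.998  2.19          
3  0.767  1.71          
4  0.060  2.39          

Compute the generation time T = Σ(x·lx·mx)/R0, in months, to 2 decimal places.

lx·mx: 0, 3.36663, 2.18562, 1.31157, 0.1434 → R0 = 7.00722
x·lx·mx: 0, 3.36663, 4.37124, 3.93471, 0.5736 → Σ = 12.24618
T = 12.24618 / 7.00722 = 1.747652… → 1.75

1.75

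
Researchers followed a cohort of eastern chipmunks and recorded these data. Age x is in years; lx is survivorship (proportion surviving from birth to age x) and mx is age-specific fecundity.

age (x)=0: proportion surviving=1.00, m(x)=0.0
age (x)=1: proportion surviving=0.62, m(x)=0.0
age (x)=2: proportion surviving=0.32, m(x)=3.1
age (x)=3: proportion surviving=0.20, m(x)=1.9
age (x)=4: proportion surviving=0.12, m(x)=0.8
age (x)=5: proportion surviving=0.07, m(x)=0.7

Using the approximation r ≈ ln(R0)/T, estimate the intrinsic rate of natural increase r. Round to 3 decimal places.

R0 = Σ lx·mx = 0 + 0 + 0.992 + 0.38 + 0.096 + 0.049 = 1.517
Σ x·lx·mx = 3.753; T = 3.753/1.517 = 2.47396…
r ≈ ln(R0)/T = ln(1.517)/2.47396… = 0.16845… → 0.168

0.168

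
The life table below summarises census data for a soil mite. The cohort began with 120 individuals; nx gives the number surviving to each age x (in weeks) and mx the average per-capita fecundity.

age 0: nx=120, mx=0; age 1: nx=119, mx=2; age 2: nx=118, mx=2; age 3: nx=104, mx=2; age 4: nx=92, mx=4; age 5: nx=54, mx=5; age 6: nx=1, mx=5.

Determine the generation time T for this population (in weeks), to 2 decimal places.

lx = nx/n0 = nx/120: 1, 0.99167…, 0.98333…, 0.86667…, 0.76667…, 0.45, 0.00833…
lx·mx: 0, 1.983333…, 1.966667…, 1.733333…, 3.066667…, 2.25, 0.041667… → R0 = 11.041667…
x·lx·mx: 0, 1.983333…, 3.933333…, 5.2…, 12.266667…, 11.25, 0.25… → Σ = 34.883333…
T = 34.883333… / 11.041667… = 3.159245… → 3.16

3.16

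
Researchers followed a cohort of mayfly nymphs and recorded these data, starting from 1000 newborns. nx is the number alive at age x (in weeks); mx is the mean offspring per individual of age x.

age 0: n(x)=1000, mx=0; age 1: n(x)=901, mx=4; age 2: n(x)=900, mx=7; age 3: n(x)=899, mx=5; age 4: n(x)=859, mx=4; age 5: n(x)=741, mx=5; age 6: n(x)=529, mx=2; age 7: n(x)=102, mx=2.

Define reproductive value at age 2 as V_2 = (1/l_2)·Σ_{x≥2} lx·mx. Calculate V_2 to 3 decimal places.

lx = nx/n0 = nx/1000: 1, 0.901, 0.9, 0.899, 0.859, 0.741, 0.529, 0.102
lx·mx for x ≥ 2: 6.3, 4.495, 3.436, 3.705, 1.058, 0.204 → sum = 19.198
V_2 = 19.198 / l_2 = 19.198 / 0.9 = 21.331111… → 21.331

21.331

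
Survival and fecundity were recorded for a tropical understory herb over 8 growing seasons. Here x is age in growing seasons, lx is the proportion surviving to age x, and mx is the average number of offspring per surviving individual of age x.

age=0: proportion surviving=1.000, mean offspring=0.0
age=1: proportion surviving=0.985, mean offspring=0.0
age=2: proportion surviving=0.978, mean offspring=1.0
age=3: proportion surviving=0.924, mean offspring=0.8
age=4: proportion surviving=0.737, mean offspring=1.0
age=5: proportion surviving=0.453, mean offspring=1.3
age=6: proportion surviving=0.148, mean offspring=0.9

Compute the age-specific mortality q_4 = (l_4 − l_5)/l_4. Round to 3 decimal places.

q_4 = (l_4 − l_5) / l_4 = (0.737 − 0.453) / 0.737
     = 0.284 / 0.737 = 0.385346… → 0.385

0.385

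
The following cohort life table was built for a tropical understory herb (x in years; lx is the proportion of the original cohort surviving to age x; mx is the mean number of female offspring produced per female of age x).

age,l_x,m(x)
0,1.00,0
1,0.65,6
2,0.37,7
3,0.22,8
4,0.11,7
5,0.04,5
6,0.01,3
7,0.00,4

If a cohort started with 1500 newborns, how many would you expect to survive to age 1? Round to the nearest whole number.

975

Expected survivors = N0 · l_1 = 1500 × 0.65 = 975 → 975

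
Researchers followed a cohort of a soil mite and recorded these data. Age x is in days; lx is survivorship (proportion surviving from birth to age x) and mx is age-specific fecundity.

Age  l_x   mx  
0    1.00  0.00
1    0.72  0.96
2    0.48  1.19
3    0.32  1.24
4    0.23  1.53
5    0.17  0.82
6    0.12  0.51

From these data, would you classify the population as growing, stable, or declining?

growing

R0 = Σ lx·mx = 0 + 0.6912 + 0.5712 + 0.3968 + 0.3519 + 0.1394 + 0.0612 = 2.2117
R0 > 1, so the population is growing.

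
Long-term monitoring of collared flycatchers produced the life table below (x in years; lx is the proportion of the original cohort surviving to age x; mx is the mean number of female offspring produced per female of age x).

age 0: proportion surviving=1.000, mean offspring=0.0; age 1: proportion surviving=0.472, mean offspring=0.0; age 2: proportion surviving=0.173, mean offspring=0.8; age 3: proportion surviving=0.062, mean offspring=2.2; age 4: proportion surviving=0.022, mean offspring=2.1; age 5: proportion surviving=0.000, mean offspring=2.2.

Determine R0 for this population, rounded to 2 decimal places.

lx·mx by age: 0, 0, 0.1384, 0.1364, 0.0462, 0
R0 = Σ lx·mx = 0.321 → 0.32

0.32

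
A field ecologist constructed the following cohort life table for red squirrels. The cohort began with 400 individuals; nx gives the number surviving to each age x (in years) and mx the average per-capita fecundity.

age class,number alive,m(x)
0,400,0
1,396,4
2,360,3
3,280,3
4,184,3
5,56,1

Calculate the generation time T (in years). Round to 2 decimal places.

lx = nx/n0 = nx/400: 1, 0.99, 0.9, 0.7, 0.46, 0.14
lx·mx: 0, 3.96, 2.7, 2.1, 1.38, 0.14 → R0 = 10.28
x·lx·mx: 0, 3.96, 5.4, 6.3, 5.52, 0.7 → Σ = 21.88
T = 21.88 / 10.28 = 2.128405… → 2.13

2.13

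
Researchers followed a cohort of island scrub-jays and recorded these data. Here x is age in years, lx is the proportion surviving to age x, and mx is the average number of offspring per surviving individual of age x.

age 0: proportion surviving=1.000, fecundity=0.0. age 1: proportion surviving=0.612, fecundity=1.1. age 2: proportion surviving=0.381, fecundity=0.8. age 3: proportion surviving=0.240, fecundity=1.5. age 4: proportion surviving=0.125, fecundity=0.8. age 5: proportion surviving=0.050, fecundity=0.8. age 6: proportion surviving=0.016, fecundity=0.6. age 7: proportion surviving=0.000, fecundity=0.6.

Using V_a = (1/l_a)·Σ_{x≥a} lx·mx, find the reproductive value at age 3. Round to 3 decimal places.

lx·mx for x ≥ 3: 0.36, 0.1, 0.04, 0.0096, 0 → sum = 0.5096
V_3 = 0.5096 / l_3 = 0.5096 / 0.24 = 2.123333… → 2.123

2.123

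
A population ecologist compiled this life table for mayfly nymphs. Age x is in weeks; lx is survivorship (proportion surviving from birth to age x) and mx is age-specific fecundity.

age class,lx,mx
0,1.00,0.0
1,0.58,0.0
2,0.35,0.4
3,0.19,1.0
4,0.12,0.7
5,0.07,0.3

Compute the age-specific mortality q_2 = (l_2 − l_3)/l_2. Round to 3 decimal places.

q_2 = (l_2 − l_3) / l_2 = (0.35 − 0.19) / 0.35
     = 0.16 / 0.35 = 0.457143… → 0.457

0.457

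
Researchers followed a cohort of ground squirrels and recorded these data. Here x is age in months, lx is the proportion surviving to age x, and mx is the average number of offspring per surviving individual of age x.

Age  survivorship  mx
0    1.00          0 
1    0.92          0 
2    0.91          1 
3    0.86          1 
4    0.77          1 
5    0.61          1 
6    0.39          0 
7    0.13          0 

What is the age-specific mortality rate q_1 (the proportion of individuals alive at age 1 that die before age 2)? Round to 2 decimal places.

0.01

q_1 = (l_1 − l_2) / l_1 = (0.92 − 0.91) / 0.92
     = 0.01 / 0.92 = 0.01087… → 0.01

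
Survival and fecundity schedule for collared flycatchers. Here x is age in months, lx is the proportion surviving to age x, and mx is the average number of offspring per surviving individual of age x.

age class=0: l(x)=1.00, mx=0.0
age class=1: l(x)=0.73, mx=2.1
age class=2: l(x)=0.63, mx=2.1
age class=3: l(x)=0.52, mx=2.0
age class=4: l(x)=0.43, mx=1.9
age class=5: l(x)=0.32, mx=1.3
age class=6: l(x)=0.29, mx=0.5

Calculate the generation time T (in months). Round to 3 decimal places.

lx·mx: 0, 1.533, 1.323, 1.04, 0.817, 0.416, 0.145 → R0 = 5.274
x·lx·mx: 0, 1.533, 2.646, 3.12, 3.268, 2.08, 0.87 → Σ = 13.517
T = 13.517 / 5.274 = 2.56295… → 2.563

2.563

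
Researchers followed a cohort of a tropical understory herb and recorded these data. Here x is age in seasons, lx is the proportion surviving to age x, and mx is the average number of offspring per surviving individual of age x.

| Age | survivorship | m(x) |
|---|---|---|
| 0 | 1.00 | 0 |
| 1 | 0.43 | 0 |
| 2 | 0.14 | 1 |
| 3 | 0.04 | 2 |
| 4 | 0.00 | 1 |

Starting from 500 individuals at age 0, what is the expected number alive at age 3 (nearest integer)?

20

Expected survivors = N0 · l_3 = 500 × 0.04 = 20 → 20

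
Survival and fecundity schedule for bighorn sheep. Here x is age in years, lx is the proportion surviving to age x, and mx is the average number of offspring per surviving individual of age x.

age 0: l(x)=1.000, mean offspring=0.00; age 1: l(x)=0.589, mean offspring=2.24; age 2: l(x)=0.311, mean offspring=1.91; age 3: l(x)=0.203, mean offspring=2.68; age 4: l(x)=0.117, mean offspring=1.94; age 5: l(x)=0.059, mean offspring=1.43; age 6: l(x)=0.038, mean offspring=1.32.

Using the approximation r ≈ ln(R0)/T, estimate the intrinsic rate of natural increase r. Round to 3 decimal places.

0.506

R0 = Σ lx·mx = 0 + 1.31936 + 0.59401 + 0.54404 + 0.22698 + 0.08437 + 0.05016 = 2.81892
Σ x·lx·mx = 5.77023; T = 5.77023/2.81892 = 2.04696…
r ≈ ln(R0)/T = ln(2.81892)/2.04696… = 0.50629… → 0.506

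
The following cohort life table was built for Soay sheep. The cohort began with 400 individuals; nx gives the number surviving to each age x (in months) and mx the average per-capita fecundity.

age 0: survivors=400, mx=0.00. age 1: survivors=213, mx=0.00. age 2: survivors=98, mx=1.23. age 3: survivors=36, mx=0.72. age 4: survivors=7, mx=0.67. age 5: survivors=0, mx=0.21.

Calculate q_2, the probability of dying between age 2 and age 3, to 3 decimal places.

lx = nx/n0 = nx/400: 1, 0.5325, 0.245, 0.09, 0.0175, 0
q_2 = (l_2 − l_3) / l_2 = (0.245 − 0.09) / 0.245
     = 0.155 / 0.245 = 0.632653… → 0.633

0.633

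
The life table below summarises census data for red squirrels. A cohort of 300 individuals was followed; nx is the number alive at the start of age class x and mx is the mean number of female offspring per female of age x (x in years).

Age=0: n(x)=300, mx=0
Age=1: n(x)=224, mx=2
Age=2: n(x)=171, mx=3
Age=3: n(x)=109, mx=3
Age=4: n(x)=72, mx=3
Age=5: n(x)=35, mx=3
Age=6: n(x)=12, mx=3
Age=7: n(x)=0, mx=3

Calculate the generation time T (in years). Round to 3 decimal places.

2.468

lx = nx/n0 = nx/300: 1, 0.74667…, 0.57, 0.36333…, 0.24, 0.11667…, 0.04, 0
lx·mx: 0, 1.493333…, 1.71, 1.09…, 0.72, 0.35…, 0.12, 0 → R0 = 5.483333…
x·lx·mx: 0, 1.493333…, 3.42, 3.27…, 2.88, 1.75…, 0.72, 0 → Σ = 13.533333…
T = 13.533333… / 5.483333… = 2.468085… → 2.468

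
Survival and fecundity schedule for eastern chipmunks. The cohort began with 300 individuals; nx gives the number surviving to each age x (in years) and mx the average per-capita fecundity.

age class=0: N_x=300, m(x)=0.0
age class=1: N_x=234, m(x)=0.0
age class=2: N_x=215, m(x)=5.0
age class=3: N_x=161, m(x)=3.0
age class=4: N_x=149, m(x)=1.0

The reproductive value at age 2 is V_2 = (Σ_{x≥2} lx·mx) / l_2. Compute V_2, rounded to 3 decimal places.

7.940

lx = nx/n0 = nx/300: 1, 0.78, 0.71667…, 0.53667…, 0.49667…
lx·mx for x ≥ 2: 3.583333…, 1.61…, 0.496667… → sum = 5.69…
V_2 = 5.69… / l_2 = 5.69… / 0.716667… = 7.939535… → 7.940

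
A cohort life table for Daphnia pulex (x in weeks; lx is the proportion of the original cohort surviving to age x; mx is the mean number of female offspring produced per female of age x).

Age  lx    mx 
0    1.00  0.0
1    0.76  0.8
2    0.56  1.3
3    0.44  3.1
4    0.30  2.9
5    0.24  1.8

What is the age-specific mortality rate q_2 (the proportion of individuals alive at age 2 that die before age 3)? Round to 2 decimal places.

q_2 = (l_2 − l_3) / l_2 = (0.56 − 0.44) / 0.56
     = 0.12 / 0.56 = 0.214286… → 0.21

0.21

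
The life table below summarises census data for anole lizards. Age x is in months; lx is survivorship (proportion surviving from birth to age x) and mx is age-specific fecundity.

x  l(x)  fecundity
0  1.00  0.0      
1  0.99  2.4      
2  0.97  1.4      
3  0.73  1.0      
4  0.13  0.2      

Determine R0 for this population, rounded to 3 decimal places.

4.490

lx·mx by age: 0, 2.376, 1.358, 0.73, 0.026
R0 = Σ lx·mx = 4.49 → 4.490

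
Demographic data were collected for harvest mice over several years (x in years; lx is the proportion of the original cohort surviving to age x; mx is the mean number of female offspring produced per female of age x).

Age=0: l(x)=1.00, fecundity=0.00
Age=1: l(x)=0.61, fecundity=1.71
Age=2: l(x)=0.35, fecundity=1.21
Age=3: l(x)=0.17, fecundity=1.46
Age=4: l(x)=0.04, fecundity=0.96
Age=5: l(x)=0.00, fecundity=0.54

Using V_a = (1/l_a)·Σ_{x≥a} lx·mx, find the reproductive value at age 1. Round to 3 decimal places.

lx·mx for x ≥ 1: 1.0431, 0.4235, 0.2482, 0.0384, 0 → sum = 1.7532
V_1 = 1.7532 / l_1 = 1.7532 / 0.61 = 2.874098… → 2.874

2.874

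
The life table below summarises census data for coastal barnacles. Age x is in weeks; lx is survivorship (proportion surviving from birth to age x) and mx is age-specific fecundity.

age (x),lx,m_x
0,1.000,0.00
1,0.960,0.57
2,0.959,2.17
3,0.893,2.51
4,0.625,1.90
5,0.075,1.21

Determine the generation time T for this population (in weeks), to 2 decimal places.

2.71

lx·mx: 0, 0.5472, 2.08103, 2.24143, 1.1875, 0.09075 → R0 = 6.14791
x·lx·mx: 0, 0.5472, 4.16206, 6.72429, 4.75, 0.45375 → Σ = 16.6373
T = 16.6373 / 6.14791 = 2.706172… → 2.71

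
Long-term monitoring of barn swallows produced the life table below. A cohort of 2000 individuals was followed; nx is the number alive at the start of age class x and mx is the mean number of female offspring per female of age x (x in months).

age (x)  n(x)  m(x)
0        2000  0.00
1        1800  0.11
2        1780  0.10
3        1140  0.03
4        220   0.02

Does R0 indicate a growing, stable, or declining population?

lx = nx/n0 = nx/2000: 1, 0.9, 0.89, 0.57, 0.11
R0 = Σ lx·mx = 0 + 0.099 + 0.089 + 0.0171 + 0.0022 = 0.2073
R0 < 1, so the population is declining.

declining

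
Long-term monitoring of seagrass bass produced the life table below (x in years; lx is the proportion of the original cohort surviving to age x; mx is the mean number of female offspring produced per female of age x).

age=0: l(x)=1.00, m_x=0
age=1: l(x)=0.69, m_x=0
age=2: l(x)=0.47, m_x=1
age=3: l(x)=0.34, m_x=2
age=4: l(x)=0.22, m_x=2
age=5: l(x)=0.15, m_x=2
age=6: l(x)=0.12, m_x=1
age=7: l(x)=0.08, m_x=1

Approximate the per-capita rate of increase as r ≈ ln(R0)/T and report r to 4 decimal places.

0.2049

R0 = Σ lx·mx = 0 + 0 + 0.47 + 0.68 + 0.44 + 0.3 + 0.12 + 0.08 = 2.09
Σ x·lx·mx = 7.52; T = 7.52/2.09 = 3.59809…
r ≈ ln(R0)/T = ln(2.09)/3.59809… = 0.204877… → 0.2049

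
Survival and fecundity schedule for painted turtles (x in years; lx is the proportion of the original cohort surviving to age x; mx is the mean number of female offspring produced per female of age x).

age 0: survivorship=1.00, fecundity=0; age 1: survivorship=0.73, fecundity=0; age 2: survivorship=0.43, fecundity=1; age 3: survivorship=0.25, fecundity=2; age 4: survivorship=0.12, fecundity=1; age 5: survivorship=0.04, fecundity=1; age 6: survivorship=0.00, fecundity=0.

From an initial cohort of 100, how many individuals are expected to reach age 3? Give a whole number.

Expected survivors = N0 · l_3 = 100 × 0.25 = 25 → 25

25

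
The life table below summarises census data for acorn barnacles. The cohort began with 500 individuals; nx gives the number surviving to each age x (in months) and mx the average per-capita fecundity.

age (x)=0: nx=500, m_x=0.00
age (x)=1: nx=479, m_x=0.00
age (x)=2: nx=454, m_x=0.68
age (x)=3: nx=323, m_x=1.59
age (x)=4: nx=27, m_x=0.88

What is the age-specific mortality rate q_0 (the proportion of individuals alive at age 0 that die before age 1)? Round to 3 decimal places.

0.042

lx = nx/n0 = nx/500: 1, 0.958, 0.908, 0.646, 0.054
q_0 = (l_0 − l_1) / l_0 = (1 − 0.958) / 1
     = 0.042 / 1 = 0.042 → 0.042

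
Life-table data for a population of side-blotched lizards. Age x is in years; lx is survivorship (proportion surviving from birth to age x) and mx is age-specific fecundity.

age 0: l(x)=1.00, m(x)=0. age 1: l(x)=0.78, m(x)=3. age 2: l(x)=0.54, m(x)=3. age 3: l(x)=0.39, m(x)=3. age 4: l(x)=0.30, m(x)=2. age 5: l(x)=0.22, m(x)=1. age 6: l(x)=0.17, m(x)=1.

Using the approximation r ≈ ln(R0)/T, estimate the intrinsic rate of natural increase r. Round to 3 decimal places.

0.815

R0 = Σ lx·mx = 0 + 2.34 + 1.62 + 1.17 + 0.6 + 0.22 + 0.17 = 6.12
Σ x·lx·mx = 13.61; T = 13.61/6.12 = 2.22386…
r ≈ ln(R0)/T = ln(6.12)/2.22386… = 0.8146… → 0.815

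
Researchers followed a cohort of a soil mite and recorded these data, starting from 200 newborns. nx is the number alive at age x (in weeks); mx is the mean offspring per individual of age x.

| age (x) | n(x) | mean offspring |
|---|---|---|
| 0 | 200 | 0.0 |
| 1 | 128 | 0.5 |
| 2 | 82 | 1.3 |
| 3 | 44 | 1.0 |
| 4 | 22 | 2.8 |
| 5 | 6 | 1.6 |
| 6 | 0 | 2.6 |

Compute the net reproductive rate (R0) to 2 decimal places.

1.43

lx = nx/n0 = nx/200: 1, 0.64, 0.41, 0.22, 0.11, 0.03, 0
lx·mx by age: 0, 0.32, 0.533, 0.22, 0.308, 0.048, 0
R0 = Σ lx·mx = 1.429 → 1.43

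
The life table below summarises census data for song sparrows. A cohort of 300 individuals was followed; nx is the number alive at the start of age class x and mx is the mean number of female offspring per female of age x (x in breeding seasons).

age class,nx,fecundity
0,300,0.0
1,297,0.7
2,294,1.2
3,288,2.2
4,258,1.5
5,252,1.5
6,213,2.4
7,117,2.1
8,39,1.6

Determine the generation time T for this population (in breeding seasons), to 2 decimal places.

4.15

lx = nx/n0 = nx/300: 1, 0.99, 0.98, 0.96, 0.86, 0.84, 0.71, 0.39, 0.13
lx·mx: 0, 0.693, 1.176, 2.112, 1.29, 1.26, 1.704, 0.819, 0.208 → R0 = 9.262
x·lx·mx: 0, 0.693, 2.352, 6.336, 5.16, 6.3, 10.224, 5.733, 1.664 → Σ = 38.462
T = 38.462 / 9.262 = 4.152667… → 4.15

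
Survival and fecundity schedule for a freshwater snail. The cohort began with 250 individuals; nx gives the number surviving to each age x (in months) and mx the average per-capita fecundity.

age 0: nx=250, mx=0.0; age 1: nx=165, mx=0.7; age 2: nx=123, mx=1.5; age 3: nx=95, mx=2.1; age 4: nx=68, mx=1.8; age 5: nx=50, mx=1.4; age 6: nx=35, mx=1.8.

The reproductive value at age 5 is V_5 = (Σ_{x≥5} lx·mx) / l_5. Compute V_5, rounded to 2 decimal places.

2.66

lx = nx/n0 = nx/250: 1, 0.66, 0.492, 0.38, 0.272, 0.2, 0.14
lx·mx for x ≥ 5: 0.28, 0.252 → sum = 0.532
V_5 = 0.532 / l_5 = 0.532 / 0.2 = 2.66 → 2.66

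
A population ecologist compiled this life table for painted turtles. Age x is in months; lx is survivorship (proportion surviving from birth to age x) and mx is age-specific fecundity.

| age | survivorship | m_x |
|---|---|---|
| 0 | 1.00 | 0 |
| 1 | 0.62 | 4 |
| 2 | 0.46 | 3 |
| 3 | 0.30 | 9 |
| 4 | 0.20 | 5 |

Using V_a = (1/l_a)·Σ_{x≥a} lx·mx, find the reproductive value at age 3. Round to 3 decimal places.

lx·mx for x ≥ 3: 2.7, 1 → sum = 3.7
V_3 = 3.7 / l_3 = 3.7 / 0.3 = 12.333333… → 12.333

12.333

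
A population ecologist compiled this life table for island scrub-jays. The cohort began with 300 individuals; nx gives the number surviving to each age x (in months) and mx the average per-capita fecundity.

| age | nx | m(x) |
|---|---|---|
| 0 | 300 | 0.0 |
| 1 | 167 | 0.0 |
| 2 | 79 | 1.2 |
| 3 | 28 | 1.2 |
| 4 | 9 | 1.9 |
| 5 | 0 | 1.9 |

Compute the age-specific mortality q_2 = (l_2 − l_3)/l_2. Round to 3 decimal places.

lx = nx/n0 = nx/300: 1, 0.55667…, 0.26333…, 0.09333…, 0.03, 0
q_2 = (l_2 − l_3) / l_2 = (0.263333… − 0.093333…) / 0.263333…
     = 0.17… / 0.263333… = 0.64557… → 0.646

0.646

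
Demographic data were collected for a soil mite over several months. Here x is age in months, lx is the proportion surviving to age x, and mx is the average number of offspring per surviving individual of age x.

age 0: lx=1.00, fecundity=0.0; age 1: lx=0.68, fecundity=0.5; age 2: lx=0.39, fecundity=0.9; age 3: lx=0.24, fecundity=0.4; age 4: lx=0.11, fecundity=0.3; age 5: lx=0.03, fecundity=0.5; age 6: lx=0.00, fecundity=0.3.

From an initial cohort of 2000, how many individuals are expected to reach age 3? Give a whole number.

480

Expected survivors = N0 · l_3 = 2000 × 0.24 = 480 → 480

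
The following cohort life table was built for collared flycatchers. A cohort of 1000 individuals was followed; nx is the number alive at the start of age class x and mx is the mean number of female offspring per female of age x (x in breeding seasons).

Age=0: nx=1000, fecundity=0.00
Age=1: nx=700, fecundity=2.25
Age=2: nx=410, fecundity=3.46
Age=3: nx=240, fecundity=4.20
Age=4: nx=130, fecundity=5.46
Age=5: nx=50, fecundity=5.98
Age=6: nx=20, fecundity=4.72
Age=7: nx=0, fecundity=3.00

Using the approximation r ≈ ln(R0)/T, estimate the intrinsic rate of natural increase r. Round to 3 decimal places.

0.675

lx = nx/n0 = nx/1000: 1, 0.7, 0.41, 0.24, 0.13, 0.05, 0.02, 0
R0 = Σ lx·mx = 0 + 1.575 + 1.4186 + 1.008 + 0.7098 + 0.299 + 0.0944 + 0 = 5.1048
Σ x·lx·mx = 12.3368; T = 12.3368/5.1048 = 2.41671…
r ≈ ln(R0)/T = ln(5.1048)/2.41671… = 0.67455… → 0.675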